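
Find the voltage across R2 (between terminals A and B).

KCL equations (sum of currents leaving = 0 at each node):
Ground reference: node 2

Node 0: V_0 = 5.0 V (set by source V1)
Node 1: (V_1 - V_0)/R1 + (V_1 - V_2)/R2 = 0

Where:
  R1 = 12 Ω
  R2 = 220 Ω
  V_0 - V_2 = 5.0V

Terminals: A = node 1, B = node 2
R1 and R2 are in series across V1 (node 0 → node 1 → node 2), and the output A–B is taken across R2, so this is a voltage divider.
Series current: I = V1/(R1 + R2) = 5/(12 + 220) = 5/232 = 0.02155 A
V_R2 = I × R2 = V1 × R2/(R1 + R2) = 5 × 220/232 = 4.741 V

Final answer: 4.741 V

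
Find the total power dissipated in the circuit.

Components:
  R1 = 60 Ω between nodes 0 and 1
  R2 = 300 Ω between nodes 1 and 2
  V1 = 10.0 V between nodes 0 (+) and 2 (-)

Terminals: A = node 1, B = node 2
Nodal analysis, taking node 2 as the 0 V reference.
Source V1 fixes V_0 = 10 V.
KCL at each unknown node (sum of currents leaving = 0; resistances in Ω):
  Node 1: (V_1 - 10)/60 + (V_1 - 0)/300 = 0
Collecting terms: 0.02 × V_1 = 0.1667  =>  V_1 = 8.333 V
Power in each resistor, P = (ΔV)²/R:
  P_R1 = (10 - 8.333)²/60 = 0.0463 W
  P_R2 = (8.333 - 0)²/300 = 0.2315 W
P_total = P_R1 + P_R2 = 0.2778 W

Final answer: 0.2778 W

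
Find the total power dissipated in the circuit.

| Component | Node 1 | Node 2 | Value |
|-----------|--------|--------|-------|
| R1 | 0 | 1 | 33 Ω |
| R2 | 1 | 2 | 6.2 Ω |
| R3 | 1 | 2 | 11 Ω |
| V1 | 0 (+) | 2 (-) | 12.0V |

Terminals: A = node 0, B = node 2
Nodal analysis, taking node 2 as the 0 V reference.
Source V1 fixes V_0 = 12 V.
KCL at each unknown node (sum of currents leaving = 0; resistances in Ω):
  Node 1: (V_1 - 12)/33 + (V_1 - 0)/6.2 + (V_1 - 0)/11 = 0
Collecting terms: 0.2825 × V_1 = 0.3636  =>  V_1 = 1.287 V
Power in each resistor, P = (ΔV)²/R:
  P_R1 = (12 - 1.287)²/33 = 3.478 W
  P_R2 = (1.287 - 0)²/6.2 = 0.2672 W
  P_R3 = (1.287 - 0)²/11 = 0.1506 W
P_total = P_R1 + P_R2 + P_R3 = 3.896 W

Final answer: 3.896 W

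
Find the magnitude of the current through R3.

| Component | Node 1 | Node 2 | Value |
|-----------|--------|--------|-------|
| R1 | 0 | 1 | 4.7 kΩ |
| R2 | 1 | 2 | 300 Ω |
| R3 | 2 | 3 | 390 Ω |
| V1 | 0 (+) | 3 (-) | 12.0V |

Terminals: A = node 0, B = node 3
Nodal analysis, taking node 3 as the 0 V reference.
Source V1 fixes V_0 = 12 V.
KCL at each unknown node (sum of currents leaving = 0; resistances in Ω):
  Node 1: (V_1 - 12)/4700 + (V_1 - V_2)/300 = 0
  Node 2: (V_2 - V_1)/300 + (V_2 - 0)/390 = 0
Collecting terms (coefficients in siemens):
  0.003546·V_1 - 0.003333·V_2 = 0.002553
  0.005897·V_2 - 0.003333·V_1 = 0
Determinant D = (0.003546)(0.005897) - (-0.003333)(-0.003333) = 0.000009802
V_1 = [(0.002553)(0.005897) - (-0.003333)(0)]/D = 1.536 V
V_2 = [(0.003546)(0) - (0.002553)(-0.003333)]/D = 0.8683 V
I_R3 = (V_2 - V_3)/R3 = (0.8683 - 0)/390 = 0.002226 A
|I_R3| = 0.002226 A

Final answer: |I_R3| = 0.002226 A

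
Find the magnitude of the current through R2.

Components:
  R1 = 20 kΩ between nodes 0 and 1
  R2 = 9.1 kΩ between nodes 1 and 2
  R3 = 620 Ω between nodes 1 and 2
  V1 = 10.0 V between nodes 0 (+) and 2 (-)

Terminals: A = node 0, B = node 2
Nodal analysis, taking node 2 as the 0 V reference.
Source V1 fixes V_0 = 10 V.
KCL at each unknown node (sum of currents leaving = 0; resistances in Ω):
  Node 1: (V_1 - 10)/20000 + (V_1 - 0)/9100 + (V_1 - 0)/620 = 0
Collecting terms: 0.001773 × V_1 = 0.0005  =>  V_1 = 0.282 V
I_R2 = (V_1 - V_2)/R2 = (0.282 - 0)/9100 = 0.00003099 A
|I_R2| = 0.00003099 A

Final answer: |I_R2| = 3.099e-05 A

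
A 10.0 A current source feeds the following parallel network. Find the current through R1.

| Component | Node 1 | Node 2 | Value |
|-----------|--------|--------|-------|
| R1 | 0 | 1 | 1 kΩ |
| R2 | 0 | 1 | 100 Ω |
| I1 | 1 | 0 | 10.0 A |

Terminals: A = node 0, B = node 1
All resistors sit directly between nodes 0 and 1, so they are in parallel and share one voltage V; the full source current 10 A splits among them.
1/R_par = 1/1000 + 1/100 = 0.011 S  =>  R_par = 90.91 Ω
V = I × R_par = 10 × 90.91 = 909.1 V
I_R1 = V/R1 = 909.1/1000 = 0.9091 A

Final answer: 0.9091 A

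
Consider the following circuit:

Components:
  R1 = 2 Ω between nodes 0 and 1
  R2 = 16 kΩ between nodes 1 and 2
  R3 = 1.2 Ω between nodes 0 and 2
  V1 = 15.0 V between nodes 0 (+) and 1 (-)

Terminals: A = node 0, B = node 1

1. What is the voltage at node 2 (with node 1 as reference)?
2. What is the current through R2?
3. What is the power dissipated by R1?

Nodal analysis, taking node 1 as the 0 V reference.
Source V1 fixes V_0 = 15 V.
KCL at each unknown node (sum of currents leaving = 0; resistances in Ω):
  Node 2: (V_2 - 0)/16000 + (V_2 - 15)/1.2 = 0
Collecting terms: 0.8334 × V_2 = 12.5  =>  V_2 = 15 V
Part 1:
  Read off the nodal solution: V_2 = 15 V
Part 2:
  I_R2 = (V_1 - V_2)/R2 = (0 - 15)/16000 = -0.0009374 A
  Magnitude: I_R2 = 0.0009374 A
Part 3:
  I_R1 = (V_0 - V_1)/R1 = (15 - 0)/2 = 7.5 A
  P_R1 = I_R1² × R1 = (7.5)² × 2 = 112.5 W

Final answers:
1. V_2 = 15 V
2. I_R2 = 0.0009374 A
3. P_R1 = 112.5 W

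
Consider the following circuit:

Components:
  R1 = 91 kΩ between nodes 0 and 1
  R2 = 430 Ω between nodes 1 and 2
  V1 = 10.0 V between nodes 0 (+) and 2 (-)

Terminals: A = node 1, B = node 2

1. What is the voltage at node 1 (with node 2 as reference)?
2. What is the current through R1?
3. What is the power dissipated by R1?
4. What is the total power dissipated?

Nodal analysis, taking node 2 as the 0 V reference.
Source V1 fixes V_0 = 10 V.
KCL at each unknown node (sum of currents leaving = 0; resistances in Ω):
  Node 1: (V_1 - 10)/91000 + (V_1 - 0)/430 = 0
Collecting terms: 0.002337 × V_1 = 0.0001099  =>  V_1 = 0.04703 V
Part 1:
  Read off the nodal solution: V_1 = 0.04703 V
Part 2:
  I_R1 = (V_0 - V_1)/R1 = (10 - 0.04703)/91000 = 0.0001094 A
  Magnitude: I_R1 = 0.0001094 A
Part 3:
  I_R1 = (V_0 - V_1)/R1 = (10 - 0.04703)/91000 = 0.0001094 A
  P_R1 = I_R1² × R1 = (0.0001094)² × 91000 = 0.001089 W
Part 4:
  Power in each resistor, P = (ΔV)²/R:
    P_R1 = (10 - 0.04703)²/91000 = 0.001089 W
    P_R2 = (0.04703 - 0)²/430 = 0.000005144 W
  P_total = P_R1 + P_R2 = 0.001094 W

Final answers:
1. V_1 = 0.04703 V
2. I_R1 = 0.0001094 A
3. P_R1 = 0.001089 W
4. P_total = 0.001094 W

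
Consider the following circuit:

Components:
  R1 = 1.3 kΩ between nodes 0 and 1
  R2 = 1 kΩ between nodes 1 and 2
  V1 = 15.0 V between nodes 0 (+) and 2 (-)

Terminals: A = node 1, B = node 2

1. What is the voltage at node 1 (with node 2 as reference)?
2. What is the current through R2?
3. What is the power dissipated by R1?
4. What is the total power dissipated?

Nodal analysis, taking node 2 as the 0 V reference.
Source V1 fixes V_0 = 15 V.
KCL at each unknown node (sum of currents leaving = 0; resistances in Ω):
  Node 1: (V_1 - 15)/1300 + (V_1 - 0)/1000 = 0
Collecting terms: 0.001769 × V_1 = 0.01154  =>  V_1 = 6.522 V
Part 1:
  Read off the nodal solution: V_1 = 6.522 V
Part 2:
  I_R2 = (V_1 - V_2)/R2 = (6.522 - 0)/1000 = 0.006522 A
  Magnitude: I_R2 = 0.006522 A
Part 3:
  I_R1 = (V_0 - V_1)/R1 = (15 - 6.522)/1300 = 0.006522 A
  P_R1 = I_R1² × R1 = (0.006522)² × 1300 = 0.05529 W
Part 4:
  Power in each resistor, P = (ΔV)²/R:
    P_R1 = (15 - 6.522)²/1300 = 0.05529 W
    P_R2 = (6.522 - 0)²/1000 = 0.04253 W
  P_total = P_R1 + P_R2 = 0.09783 W

Final answers:
1. V_1 = 6.522 V
2. I_R2 = 0.006522 A
3. P_R1 = 0.05529 W
4. P_total = 0.09783 W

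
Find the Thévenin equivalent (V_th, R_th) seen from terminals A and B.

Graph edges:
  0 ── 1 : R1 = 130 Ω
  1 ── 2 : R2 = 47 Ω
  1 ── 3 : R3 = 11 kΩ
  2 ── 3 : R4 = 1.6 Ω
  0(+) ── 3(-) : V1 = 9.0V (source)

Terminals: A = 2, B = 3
Step 1 — V_th is the open-circuit voltage V_A - V_B (nothing connected across the terminals).
Nodal analysis, taking node 3 as the 0 V reference.
Source V1 fixes V_0 = 9 V.
KCL at each unknown node (sum of currents leaving = 0; resistances in Ω):
  Node 1: (V_1 - 9)/130 + (V_1 - V_2)/47 + (V_1 - 0)/11000 = 0
  Node 2: (V_2 - V_1)/47 + (V_2 - 0)/1.6 = 0
Collecting terms (coefficients in siemens):
  0.02906·V_1 - 0.02128·V_2 = 0.06923
  0.6463·V_2 - 0.02128·V_1 = 0
Determinant D = (0.02906)(0.6463) - (-0.02128)(-0.02128) = 0.01833
V_1 = [(0.06923)(0.6463) - (-0.02128)(0)]/D = 2.441 V
V_2 = [(0.02906)(0) - (0.06923)(-0.02128)]/D = 0.08037 V
V_th = V_2 - V_3 = 0.08037 - 0 = 0.08037 V
Step 2 — R_th: zero the source — replace V1 by a short circuit (node 3 merges into node 0) — and find the resistance seen between A (node 2) and B (node 0).
Reduce the network between node 2 (A) and node 0 (B) by series/parallel combination:
  Rp1 = R1 ‖ R3 (parallel, both between nodes 0 and 1) = 1/(1/130 + 1/11000) = 128.5 Ω
  Rs1 = R2 + Rp1 (series, joined only at node 1) = 47 + 128.5 = 175.5 Ω
  Rp2 = R4 ‖ Rs1 (parallel, both between nodes 0 and 2) = 1/(1/1.6 + 1/175.5) = 1.586 Ω
R_th = 1.586 Ω

Final answer: V_th = 0.08037 V, R_th = 1.586 Ω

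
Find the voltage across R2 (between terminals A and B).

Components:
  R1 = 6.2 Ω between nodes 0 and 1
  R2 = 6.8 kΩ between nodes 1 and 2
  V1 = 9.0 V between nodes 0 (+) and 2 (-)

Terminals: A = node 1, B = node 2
R1 and R2 are in series across V1 (node 0 → node 1 → node 2), and the output A–B is taken across R2, so this is a voltage divider.
Series current: I = V1/(R1 + R2) = 9/(6.2 + 6800) = 9/6806 = 0.001322 A
V_R2 = I × R2 = V1 × R2/(R1 + R2) = 9 × 6800/6806 = 8.992 V

Final answer: 8.992 V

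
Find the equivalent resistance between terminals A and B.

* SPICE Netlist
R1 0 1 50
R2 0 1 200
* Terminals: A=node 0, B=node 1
Reduce the network between node 0 (A) and node 1 (B) by series/parallel combination:
  Rp1 = R1 ‖ R2 (parallel, both between nodes 0 and 1) = 1/(1/50 + 1/200) = 40 Ω
R_eq = 40 Ω

Final answer: 40 Ω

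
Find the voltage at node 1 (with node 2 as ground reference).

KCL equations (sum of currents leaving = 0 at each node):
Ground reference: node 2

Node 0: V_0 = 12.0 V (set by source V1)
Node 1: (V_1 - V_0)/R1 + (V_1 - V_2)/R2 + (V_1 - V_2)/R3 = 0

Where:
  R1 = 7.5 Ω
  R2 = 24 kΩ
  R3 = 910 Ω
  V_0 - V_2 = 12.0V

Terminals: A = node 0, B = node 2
Nodal analysis, taking node 2 as the 0 V reference.
Source V1 fixes V_0 = 12 V.
KCL at each unknown node (sum of currents leaving = 0; resistances in Ω):
  Node 1: (V_1 - 12)/7.5 + (V_1 - 0)/24000 + (V_1 - 0)/910 = 0
Collecting terms: 0.1345 × V_1 = 1.6  =>  V_1 = 11.9 V
The requested potential is V_1 = 11.9 V.

Final answer: V_1 = 11.9 V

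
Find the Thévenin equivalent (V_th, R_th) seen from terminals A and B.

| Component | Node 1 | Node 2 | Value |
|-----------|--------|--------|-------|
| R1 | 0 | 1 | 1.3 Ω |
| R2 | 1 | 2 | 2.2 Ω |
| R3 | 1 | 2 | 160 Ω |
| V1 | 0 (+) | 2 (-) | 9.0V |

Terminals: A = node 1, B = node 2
Step 1 — V_th is the open-circuit voltage V_A - V_B (nothing connected across the terminals).
Nodal analysis, taking node 2 as the 0 V reference.
Source V1 fixes V_0 = 9 V.
KCL at each unknown node (sum of currents leaving = 0; resistances in Ω):
  Node 1: (V_1 - 9)/1.3 + (V_1 - 0)/2.2 + (V_1 - 0)/160 = 0
Collecting terms: 1.23 × V_1 = 6.923  =>  V_1 = 5.628 V
V_th = V_1 - V_2 = 5.628 - 0 = 5.628 V
Step 2 — R_th: zero the source — replace V1 by a short circuit (node 2 merges into node 0) — and find the resistance seen between A (node 1) and B (node 0).
Reduce the network between node 1 (A) and node 0 (B) by series/parallel combination:
  Rp1 = R1 ‖ R2 ‖ R3 (parallel, all between nodes 0 and 1) = 1/(1/1.3 + 1/2.2 + 1/160) = 0.813 Ω
R_th = 0.813 Ω

Final answer: V_th = 5.628 V, R_th = 0.813 Ω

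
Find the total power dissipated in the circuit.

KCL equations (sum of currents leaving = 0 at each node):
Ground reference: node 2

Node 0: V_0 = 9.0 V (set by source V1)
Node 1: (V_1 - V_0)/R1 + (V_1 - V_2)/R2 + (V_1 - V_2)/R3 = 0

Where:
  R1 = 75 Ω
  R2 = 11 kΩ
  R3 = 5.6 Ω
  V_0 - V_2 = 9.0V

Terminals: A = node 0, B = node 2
Nodal analysis, taking node 2 as the 0 V reference.
Source V1 fixes V_0 = 9 V.
KCL at each unknown node (sum of currents leaving = 0; resistances in Ω):
  Node 1: (V_1 - 9)/75 + (V_1 - 0)/11000 + (V_1 - 0)/5.6 = 0
Collecting terms: 0.192 × V_1 = 0.12  =>  V_1 = 0.625 V
Power in each resistor, P = (ΔV)²/R:
  P_R1 = (9 - 0.625)²/75 = 0.9352 W
  P_R2 = (0.625 - 0)²/11000 = 0.00003551 W
  P_R3 = (0.625 - 0)²/5.6 = 0.06976 W
P_total = P_R1 + P_R2 + P_R3 = 1.005 W

Final answer: 1.005 W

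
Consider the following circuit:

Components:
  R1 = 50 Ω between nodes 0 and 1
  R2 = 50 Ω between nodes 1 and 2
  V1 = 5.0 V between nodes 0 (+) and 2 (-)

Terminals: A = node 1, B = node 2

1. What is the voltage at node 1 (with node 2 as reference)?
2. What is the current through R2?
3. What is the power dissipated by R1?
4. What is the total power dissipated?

Nodal analysis, taking node 2 as the 0 V reference.
Source V1 fixes V_0 = 5 V.
KCL at each unknown node (sum of currents leaving = 0; resistances in Ω):
  Node 1: (V_1 - 5)/50 + (V_1 - 0)/50 = 0
Collecting terms: 0.04 × V_1 = 0.1  =>  V_1 = 2.5 V
Part 1:
  Read off the nodal solution: V_1 = 2.5 V
Part 2:
  I_R2 = (V_1 - V_2)/R2 = (2.5 - 0)/50 = 0.05 A
  Magnitude: I_R2 = 0.05 A
Part 3:
  I_R1 = (V_0 - V_1)/R1 = (5 - 2.5)/50 = 0.05 A
  P_R1 = I_R1² × R1 = (0.05)² × 50 = 0.125 W
Part 4:
  Power in each resistor, P = (ΔV)²/R:
    P_R1 = (5 - 2.5)²/50 = 0.125 W
    P_R2 = (2.5 - 0)²/50 = 0.125 W
  P_total = P_R1 + P_R2 = 0.25 W

Final answers:
1. V_1 = 2.5 V
2. I_R2 = 0.05 A
3. P_R1 = 0.125 W
4. P_total = 0.25 W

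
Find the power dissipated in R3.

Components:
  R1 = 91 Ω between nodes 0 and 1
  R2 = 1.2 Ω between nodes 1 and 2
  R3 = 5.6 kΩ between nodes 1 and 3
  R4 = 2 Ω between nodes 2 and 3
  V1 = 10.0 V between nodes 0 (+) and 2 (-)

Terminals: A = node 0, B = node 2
Nodal analysis, taking node 2 as the 0 V reference.
Source V1 fixes V_0 = 10 V.
KCL at each unknown node (sum of currents leaving = 0; resistances in Ω):
  Node 1: (V_1 - 10)/91 + (V_1 - 0)/1.2 + (V_1 - V_3)/5600 = 0
  Node 3: (V_3 - V_1)/5600 + (V_3 - 0)/2 = 0
Collecting terms (coefficients in siemens):
  0.8445·V_1 - 0.0001786·V_3 = 0.1099
  0.5002·V_3 - 0.0001786·V_1 = 0
Determinant D = (0.8445)(0.5002) - (-0.0001786)(-0.0001786) = 0.4224
V_1 = [(0.1099)(0.5002) - (-0.0001786)(0)]/D = 0.1301 V
V_3 = [(0.8445)(0) - (0.1099)(-0.0001786)]/D = 0.00004646 V
I_R3 = (V_1 - V_3)/R3 = (0.1301 - 0.00004646)/5600 = 0.00002323 A
P_R3 = I_R3² × R3 = (0.00002323)² × 5600 = 0.000003021 W

Final answer: 3.021e-06 W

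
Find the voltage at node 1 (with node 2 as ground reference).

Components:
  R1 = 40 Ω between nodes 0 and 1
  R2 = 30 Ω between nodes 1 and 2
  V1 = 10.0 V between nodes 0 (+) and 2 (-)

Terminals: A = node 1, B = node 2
Nodal analysis, taking node 2 as the 0 V reference.
Source V1 fixes V_0 = 10 V.
KCL at each unknown node (sum of currents leaving = 0; resistances in Ω):
  Node 1: (V_1 - 10)/40 + (V_1 - 0)/30 = 0
Collecting terms: 0.05833 × V_1 = 0.25  =>  V_1 = 4.286 V
The requested potential is V_1 = 4.286 V.

Final answer: V_1 = 4.286 V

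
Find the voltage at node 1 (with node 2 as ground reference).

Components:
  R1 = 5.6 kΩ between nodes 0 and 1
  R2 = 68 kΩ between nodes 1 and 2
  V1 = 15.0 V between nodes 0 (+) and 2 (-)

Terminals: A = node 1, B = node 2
Nodal analysis, taking node 2 as the 0 V reference.
Source V1 fixes V_0 = 15 V.
KCL at each unknown node (sum of currents leaving = 0; resistances in Ω):
  Node 1: (V_1 - 15)/5600 + (V_1 - 0)/68000 = 0
Collecting terms: 0.0001933 × V_1 = 0.002679  =>  V_1 = 13.86 V
The requested potential is V_1 = 13.86 V.

Final answer: V_1 = 13.86 V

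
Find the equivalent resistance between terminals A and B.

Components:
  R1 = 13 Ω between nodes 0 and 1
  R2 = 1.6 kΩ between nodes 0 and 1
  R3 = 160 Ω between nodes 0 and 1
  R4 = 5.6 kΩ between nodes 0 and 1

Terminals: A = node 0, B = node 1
Reduce the network between node 0 (A) and node 1 (B) by series/parallel combination:
  Rp1 = R1 ‖ R2 ‖ R3 ‖ R4 (parallel, all between nodes 0 and 1) = 1/(1/13 + 1/1600 + 1/160 + 1/5600) = 11.91 Ω
R_eq = 11.91 Ω

Final answer: 11.91 Ω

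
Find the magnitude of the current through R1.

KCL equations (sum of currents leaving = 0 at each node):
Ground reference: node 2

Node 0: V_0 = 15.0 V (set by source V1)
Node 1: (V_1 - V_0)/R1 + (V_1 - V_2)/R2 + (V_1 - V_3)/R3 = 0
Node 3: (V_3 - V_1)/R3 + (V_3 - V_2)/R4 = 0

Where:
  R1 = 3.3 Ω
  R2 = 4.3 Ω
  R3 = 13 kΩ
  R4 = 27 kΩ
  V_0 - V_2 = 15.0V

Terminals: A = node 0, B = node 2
Nodal analysis, taking node 2 as the 0 V reference.
Source V1 fixes V_0 = 15 V.
KCL at each unknown node (sum of currents leaving = 0; resistances in Ω):
  Node 1: (V_1 - 15)/3.3 + (V_1 - 0)/4.3 + (V_1 - V_3)/13000 = 0
  Node 3: (V_3 - V_1)/13000 + (V_3 - 0)/27000 = 0
Collecting terms (coefficients in siemens):
  0.5357·V_1 - 0.00007692·V_3 = 4.545
  0.000114·V_3 - 0.00007692·V_1 = 0
Determinant D = (0.5357)(0.000114) - (-0.00007692)(-0.00007692) = 0.00006104
V_1 = [(4.545)(0.000114) - (-0.00007692)(0)]/D = 8.486 V
V_3 = [(0.5357)(0) - (4.545)(-0.00007692)]/D = 5.728 V
I_R1 = (V_0 - V_1)/R1 = (15 - 8.486)/3.3 = 1.974 A
|I_R1| = 1.974 A

Final answer: |I_R1| = 1.974 A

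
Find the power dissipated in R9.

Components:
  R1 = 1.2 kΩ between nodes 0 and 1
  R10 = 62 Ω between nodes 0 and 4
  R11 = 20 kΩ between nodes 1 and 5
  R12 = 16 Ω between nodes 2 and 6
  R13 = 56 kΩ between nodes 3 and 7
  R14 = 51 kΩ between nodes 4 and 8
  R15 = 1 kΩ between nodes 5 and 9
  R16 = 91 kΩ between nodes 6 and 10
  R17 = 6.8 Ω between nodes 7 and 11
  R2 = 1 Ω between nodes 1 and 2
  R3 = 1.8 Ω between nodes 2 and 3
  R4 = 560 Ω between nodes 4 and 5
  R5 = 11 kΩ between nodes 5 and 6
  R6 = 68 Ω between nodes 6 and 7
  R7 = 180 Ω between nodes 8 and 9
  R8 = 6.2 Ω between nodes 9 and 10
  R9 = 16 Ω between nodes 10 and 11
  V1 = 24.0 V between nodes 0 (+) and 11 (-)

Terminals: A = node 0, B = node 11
Nodal analysis, taking node 11 as the 0 V reference.
Source V1 fixes V_0 = 24 V.
KCL at each unknown node (sum of currents leaving = 0; resistances in Ω):
  Node 1: (V_1 - 24)/1200 + (V_1 - V_2)/1 + (V_1 - V_5)/20000 = 0
  Node 2: (V_2 - V_1)/1 + (V_2 - V_3)/1.8 + (V_2 - V_6)/16 = 0
  Node 3: (V_3 - V_2)/1.8 + (V_3 - V_7)/56000 = 0
  Node 4: (V_4 - V_5)/560 + (V_4 - 24)/62 + (V_4 - V_8)/51000 = 0
  Node 5: (V_5 - V_4)/560 + (V_5 - V_6)/11000 + (V_5 - V_1)/20000 + (V_5 - V_9)/1000 = 0
  Node 6: (V_6 - V_5)/11000 + (V_6 - V_7)/68 + (V_6 - V_2)/16 + (V_6 - V_10)/91000 = 0
  Node 7: (V_7 - V_6)/68 + (V_7 - V_3)/56000 + (V_7 - 0)/6.8 = 0
  Node 8: (V_8 - V_9)/180 + (V_8 - V_4)/51000 = 0
  Node 9: (V_9 - V_8)/180 + (V_9 - V_10)/6.2 + (V_9 - V_5)/1000 = 0
  Node 10: (V_10 - V_9)/6.2 + (V_10 - 0)/16 + (V_10 - V_6)/91000 = 0
Collecting terms (coefficients in siemens):
  1.001·V_1 - 1·V_2 - 0.00005·V_5 = 0.02
  1.618·V_2 - 1·V_1 - 0.5556·V_3 - 0.0625·V_6 = 0
  0.5556·V_3 - 0.5556·V_2 - 0.00001786·V_7 = 0
  0.01793·V_4 - 0.001786·V_5 - 0.00001961·V_8 = 0.3871
  0.002927·V_5 - 0.00005·V_1 - 0.001786·V_4 - 0.00009091·V_6 - 0.001·V_9 = 0
  0.07731·V_6 - 0.0625·V_2 - 0.00009091·V_5 - 0.01471·V_7 - 0.00001099·V_10 = 0
  0.1618·V_7 - 0.00001786·V_3 - 0.01471·V_6 = 0
  0.005575·V_8 - 0.00001961·V_4 - 0.005556·V_9 = 0
  0.1678·V_9 - 0.001·V_5 - 0.005556·V_8 - 0.1613·V_10 = 0
  0.2238·V_10 - 0.00001099·V_6 - 0.1613·V_9 = 0
Solving these 10 simultaneous equations (Gaussian elimination) gives:
  V_1 = 1.835 V, V_2 = 1.816 V, V_3 = 1.816 V, V_4 = 23 V
  V_5 = 14.22 V, V_6 = 1.511 V, V_7 = 0.1376 V, V_8 = 0.3985 V
  V_9 = 0.3187 V, V_10 = 0.2298 V
I_R9 = (V_10 - V_11)/R9 = (0.2298 - 0)/16 = 0.01436 A
P_R9 = I_R9² × R9 = (0.01436)² × 16 = 0.003299 W

Final answer: 0.003299 W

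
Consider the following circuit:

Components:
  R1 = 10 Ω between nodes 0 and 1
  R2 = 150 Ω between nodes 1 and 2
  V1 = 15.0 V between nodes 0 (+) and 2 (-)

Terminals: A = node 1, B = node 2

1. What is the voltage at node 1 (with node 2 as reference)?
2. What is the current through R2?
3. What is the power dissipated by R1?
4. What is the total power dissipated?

Nodal analysis, taking node 2 as the 0 V reference.
Source V1 fixes V_0 = 15 V.
KCL at each unknown node (sum of currents leaving = 0; resistances in Ω):
  Node 1: (V_1 - 15)/10 + (V_1 - 0)/150 = 0
Collecting terms: 0.1067 × V_1 = 1.5  =>  V_1 = 14.06 V
Part 1:
  Read off the nodal solution: V_1 = 14.06 V
Part 2:
  I_R2 = (V_1 - V_2)/R2 = (14.06 - 0)/150 = 0.09375 A
  Magnitude: I_R2 = 0.09375 A
Part 3:
  I_R1 = (V_0 - V_1)/R1 = (15 - 14.06)/10 = 0.09375 A
  P_R1 = I_R1² × R1 = (0.09375)² × 10 = 0.08789 W
Part 4:
  Power in each resistor, P = (ΔV)²/R:
    P_R1 = (15 - 14.06)²/10 = 0.08789 W
    P_R2 = (14.06 - 0)²/150 = 1.318 W
  P_total = P_R1 + P_R2 = 1.406 W

Final answers:
1. V_1 = 14.06 V
2. I_R2 = 0.09375 A
3. P_R1 = 0.08789 W
4. P_total = 1.406 W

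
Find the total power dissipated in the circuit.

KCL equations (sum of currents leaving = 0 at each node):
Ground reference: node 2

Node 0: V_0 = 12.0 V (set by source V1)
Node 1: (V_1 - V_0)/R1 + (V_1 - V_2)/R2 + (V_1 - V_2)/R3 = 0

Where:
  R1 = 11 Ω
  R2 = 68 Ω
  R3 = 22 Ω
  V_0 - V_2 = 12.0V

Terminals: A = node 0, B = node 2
Nodal analysis, taking node 2 as the 0 V reference.
Source V1 fixes V_0 = 12 V.
KCL at each unknown node (sum of currents leaving = 0; resistances in Ω):
  Node 1: (V_1 - 12)/11 + (V_1 - 0)/68 + (V_1 - 0)/22 = 0
Collecting terms: 0.1511 × V_1 = 1.091  =>  V_1 = 7.221 V
Power in each resistor, P = (ΔV)²/R:
  P_R1 = (12 - 7.221)²/11 = 2.076 W
  P_R2 = (7.221 - 0)²/68 = 0.7669 W
  P_R3 = (7.221 - 0)²/22 = 2.37 W
P_total = P_R1 + P_R2 + P_R3 = 5.213 W

Final answer: 5.213 W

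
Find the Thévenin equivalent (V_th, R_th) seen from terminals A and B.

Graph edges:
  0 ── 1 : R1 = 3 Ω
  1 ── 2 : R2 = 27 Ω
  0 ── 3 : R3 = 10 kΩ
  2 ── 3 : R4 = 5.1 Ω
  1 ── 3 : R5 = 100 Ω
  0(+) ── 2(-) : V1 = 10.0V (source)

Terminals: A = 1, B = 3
Step 1 — V_th is the open-circuit voltage V_A - V_B (nothing connected across the terminals).
Nodal analysis, taking node 2 as the 0 V reference.
Source V1 fixes V_0 = 10 V.
KCL at each unknown node (sum of currents leaving = 0; resistances in Ω):
  Node 1: (V_1 - 10)/3 + (V_1 - 0)/27 + (V_1 - V_3)/100 = 0
  Node 3: (V_3 - 10)/10000 + (V_3 - 0)/5.1 + (V_3 - V_1)/100 = 0
Collecting terms (coefficients in siemens):
  0.3804·V_1 - 0.01·V_3 = 3.333
  0.2062·V_3 - 0.01·V_1 = 0.001
Determinant D = (0.3804)(0.2062) - (-0.01)(-0.01) = 0.07832
V_1 = [(3.333)(0.2062) - (-0.01)(0.001)]/D = 8.775 V
V_3 = [(0.3804)(0.001) - (3.333)(-0.01)]/D = 0.4304 V
V_th = V_1 - V_3 = 8.775 - 0.4304 = 8.344 V
Step 2 — R_th: zero the source — replace V1 by a short circuit (node 2 merges into node 0) — and find the resistance seen between A (node 1) and B (node 3).
Reduce the network between node 1 (A) and node 3 (B) by series/parallel combination:
  Rp1 = R1 ‖ R2 (parallel, both between nodes 0 and 1) = 1/(1/3 + 1/27) = 2.7 Ω
  Rp2 = R3 ‖ R4 (parallel, both between nodes 0 and 3) = 1/(1/10000 + 1/5.1) = 5.097 Ω
  Rs1 = Rp1 + Rp2 (series, joined only at node 0) = 2.7 + 5.097 = 7.797 Ω
  Rp3 = R5 ‖ Rs1 (parallel, both between nodes 1 and 3) = 1/(1/100 + 1/7.797) = 7.233 Ω
R_th = 7.233 Ω

Final answer: V_th = 8.344 V, R_th = 7.233 Ω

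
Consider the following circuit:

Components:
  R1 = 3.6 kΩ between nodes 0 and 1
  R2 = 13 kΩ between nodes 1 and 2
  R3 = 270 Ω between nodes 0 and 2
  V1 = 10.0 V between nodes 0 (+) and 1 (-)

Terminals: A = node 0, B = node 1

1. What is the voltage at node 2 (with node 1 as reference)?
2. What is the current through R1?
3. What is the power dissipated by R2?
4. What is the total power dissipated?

Nodal analysis, taking node 1 as the 0 V reference.
Source V1 fixes V_0 = 10 V.
KCL at each unknown node (sum of currents leaving = 0; resistances in Ω):
  Node 2: (V_2 - 0)/13000 + (V_2 - 10)/270 = 0
Collecting terms: 0.003781 × V_2 = 0.03704  =>  V_2 = 9.797 V
Part 1:
  Read off the nodal solution: V_2 = 9.797 V
Part 2:
  I_R1 = (V_0 - V_1)/R1 = (10 - 0)/3600 = 0.002778 A
  Magnitude: I_R1 = 0.002778 A
Part 3:
  I_R2 = (V_1 - V_2)/R2 = (0 - 9.797)/13000 = -0.0007536 A
  P_R2 = I_R2² × R2 = (-0.0007536)² × 13000 = 0.007382 W
Part 4:
  Power in each resistor, P = (ΔV)²/R:
    P_R1 = (10 - 0)²/3600 = 0.02778 W
    P_R2 = (0 - 9.797)²/13000 = 0.007382 W
    P_R3 = (10 - 9.797)²/270 = 0.0001533 W
  P_total = P_R1 + P_R2 + P_R3 = 0.03531 W

Final answers:
1. V_2 = 9.797 V
2. I_R1 = 0.002778 A
3. P_R2 = 0.007382 W
4. P_total = 0.03531 W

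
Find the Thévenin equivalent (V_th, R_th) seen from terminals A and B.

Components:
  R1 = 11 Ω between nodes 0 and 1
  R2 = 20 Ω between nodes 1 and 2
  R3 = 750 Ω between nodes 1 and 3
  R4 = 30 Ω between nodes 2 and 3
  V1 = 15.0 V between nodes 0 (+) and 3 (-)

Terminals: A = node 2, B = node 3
Step 1 — V_th is the open-circuit voltage V_A - V_B (nothing connected across the terminals).
Nodal analysis, taking node 3 as the 0 V reference.
Source V1 fixes V_0 = 15 V.
KCL at each unknown node (sum of currents leaving = 0; resistances in Ω):
  Node 1: (V_1 - 15)/11 + (V_1 - V_2)/20 + (V_1 - 0)/750 = 0
  Node 2: (V_2 - V_1)/20 + (V_2 - 0)/30 = 0
Collecting terms (coefficients in siemens):
  0.1422·V_1 - 0.05·V_2 = 1.364
  0.08333·V_2 - 0.05·V_1 = 0
Determinant D = (0.1422)(0.08333) - (-0.05)(-0.05) = 0.009354
V_1 = [(1.364)(0.08333) - (-0.05)(0)]/D = 12.15 V
V_2 = [(0.1422)(0) - (1.364)(-0.05)]/D = 7.289 V
V_th = V_2 - V_3 = 7.289 - 0 = 7.289 V
Step 2 — R_th: zero the source — replace V1 by a short circuit (node 3 merges into node 0) — and find the resistance seen between A (node 2) and B (node 0).
Reduce the network between node 2 (A) and node 0 (B) by series/parallel combination:
  Rp1 = R1 ‖ R3 (parallel, both between nodes 0 and 1) = 1/(1/11 + 1/750) = 10.84 Ω
  Rs1 = R2 + Rp1 (series, joined only at node 1) = 20 + 10.84 = 30.84 Ω
  Rp2 = R4 ‖ Rs1 (parallel, both between nodes 0 and 2) = 1/(1/30 + 1/30.84) = 15.21 Ω
R_th = 15.21 Ω

Final answer: V_th = 7.289 V, R_th = 15.21 Ω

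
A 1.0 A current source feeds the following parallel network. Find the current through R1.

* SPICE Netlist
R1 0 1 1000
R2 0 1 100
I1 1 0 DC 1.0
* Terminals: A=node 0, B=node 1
All resistors sit directly between nodes 0 and 1, so they are in parallel and share one voltage V; the full source current 1 A splits among them.
1/R_par = 1/1000 + 1/100 = 0.011 S  =>  R_par = 90.91 Ω
V = I × R_par = 1 × 90.91 = 90.91 V
I_R1 = V/R1 = 90.91/1000 = 0.09091 A

Final answer: 0.09091 A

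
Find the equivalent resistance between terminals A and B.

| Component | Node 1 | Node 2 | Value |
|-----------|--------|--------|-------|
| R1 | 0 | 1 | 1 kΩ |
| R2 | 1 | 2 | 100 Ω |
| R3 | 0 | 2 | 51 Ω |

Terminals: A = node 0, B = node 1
Reduce the network between node 0 (A) and node 1 (B) by series/parallel combination:
  Rs1 = R3 + R2 (series, joined only at node 2) = 51 + 100 = 151 Ω
  Rp1 = R1 ‖ Rs1 (parallel, both between nodes 0 and 1) = 1/(1/1000 + 1/151) = 131.2 Ω
R_eq = 131.2 Ω

Final answer: 131.2 Ω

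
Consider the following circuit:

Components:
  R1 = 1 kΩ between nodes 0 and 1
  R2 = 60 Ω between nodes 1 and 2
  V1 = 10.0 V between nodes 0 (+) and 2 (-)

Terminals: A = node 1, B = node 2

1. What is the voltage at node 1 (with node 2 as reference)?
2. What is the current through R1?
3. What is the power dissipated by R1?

Nodal analysis, taking node 2 as the 0 V reference.
Source V1 fixes V_0 = 10 V.
KCL at each unknown node (sum of currents leaving = 0; resistances in Ω):
  Node 1: (V_1 - 10)/1000 + (V_1 - 0)/60 = 0
Collecting terms: 0.01767 × V_1 = 0.01  =>  V_1 = 0.566 V
Part 1:
  Read off the nodal solution: V_1 = 0.566 V
Part 2:
  I_R1 = (V_0 - V_1)/R1 = (10 - 0.566)/1000 = 0.009434 A
  Magnitude: I_R1 = 0.009434 A
Part 3:
  I_R1 = (V_0 - V_1)/R1 = (10 - 0.566)/1000 = 0.009434 A
  P_R1 = I_R1² × R1 = (0.009434)² × 1000 = 0.089 W

Final answers:
1. V_1 = 0.566 V
2. I_R1 = 0.009434 A
3. P_R1 = 0.089 W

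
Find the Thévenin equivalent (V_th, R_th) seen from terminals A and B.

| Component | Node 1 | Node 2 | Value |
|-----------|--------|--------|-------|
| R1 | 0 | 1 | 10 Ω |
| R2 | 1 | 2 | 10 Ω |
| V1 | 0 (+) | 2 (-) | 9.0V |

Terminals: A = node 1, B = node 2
Step 1 — V_th is the open-circuit voltage V_A - V_B (nothing connected across the terminals).
Nodal analysis, taking node 2 as the 0 V reference.
Source V1 fixes V_0 = 9 V.
KCL at each unknown node (sum of currents leaving = 0; resistances in Ω):
  Node 1: (V_1 - 9)/10 + (V_1 - 0)/10 = 0
Collecting terms: 0.2 × V_1 = 0.9  =>  V_1 = 4.5 V
V_th = V_1 - V_2 = 4.5 - 0 = 4.5 V
Step 2 — R_th: zero the source — replace V1 by a short circuit (node 2 merges into node 0) — and find the resistance seen between A (node 1) and B (node 0).
Reduce the network between node 1 (A) and node 0 (B) by series/parallel combination:
  Rp1 = R1 ‖ R2 (parallel, both between nodes 0 and 1) = 1/(1/10 + 1/10) = 5 Ω
R_th = 5 Ω

Final answer: V_th = 4.5 V, R_th = 5 Ω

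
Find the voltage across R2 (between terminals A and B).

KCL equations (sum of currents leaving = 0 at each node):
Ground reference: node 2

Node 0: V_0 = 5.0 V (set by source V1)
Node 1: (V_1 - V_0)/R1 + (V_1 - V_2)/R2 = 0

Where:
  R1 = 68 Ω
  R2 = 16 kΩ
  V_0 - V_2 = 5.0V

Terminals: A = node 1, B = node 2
R1 and R2 are in series across V1 (node 0 → node 1 → node 2), and the output A–B is taken across R2, so this is a voltage divider.
Series current: I = V1/(R1 + R2) = 5/(68 + 16000) = 5/16070 = 0.0003112 A
V_R2 = I × R2 = V1 × R2/(R1 + R2) = 5 × 16000/16070 = 4.979 V

Final answer: 4.979 V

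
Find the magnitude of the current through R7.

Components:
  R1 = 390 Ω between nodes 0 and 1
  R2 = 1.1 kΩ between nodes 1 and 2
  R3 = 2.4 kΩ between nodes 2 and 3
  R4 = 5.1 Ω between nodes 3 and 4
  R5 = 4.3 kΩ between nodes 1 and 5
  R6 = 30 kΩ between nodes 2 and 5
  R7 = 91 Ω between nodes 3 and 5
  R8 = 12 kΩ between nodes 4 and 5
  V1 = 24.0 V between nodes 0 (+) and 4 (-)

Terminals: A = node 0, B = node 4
Nodal analysis, taking node 4 as the 0 V reference.
Source V1 fixes V_0 = 24 V.
KCL at each unknown node (sum of currents leaving = 0; resistances in Ω):
  Node 1: (V_1 - 24)/390 + (V_1 - V_2)/1100 + (V_1 - V_5)/4300 = 0
  Node 2: (V_2 - V_1)/1100 + (V_2 - V_3)/2400 + (V_2 - V_5)/30000 = 0
  Node 3: (V_3 - V_2)/2400 + (V_3 - 0)/5.1 + (V_3 - V_5)/91 = 0
  Node 5: (V_5 - V_1)/4300 + (V_5 - V_2)/30000 + (V_5 - V_3)/91 + (V_5 - 0)/12000 = 0
Collecting terms (coefficients in siemens):
  0.003706·V_1 - 0.0009091·V_2 - 0.0002326·V_5 = 0.06154
  0.001359·V_2 - 0.0009091·V_1 - 0.0004167·V_3 - 0.00003333·V_5 = 0
  0.2075·V_3 - 0.0004167·V_2 - 0.01099·V_5 = 0
  0.01134·V_5 - 0.0002326·V_1 - 0.00003333·V_2 - 0.01099·V_3 = 0
Solving these 4 simultaneous equations (Gaussian elimination) gives:
  V_1 = 19.91 V, V_2 = 13.35 V, V_3 = 0.05325 V, V_5 = 0.4993 V
I_R7 = (V_3 - V_5)/R7 = (0.05325 - 0.4993)/91 = -0.004901 A
|I_R7| = 0.004901 A

Final answer: |I_R7| = 0.004901 A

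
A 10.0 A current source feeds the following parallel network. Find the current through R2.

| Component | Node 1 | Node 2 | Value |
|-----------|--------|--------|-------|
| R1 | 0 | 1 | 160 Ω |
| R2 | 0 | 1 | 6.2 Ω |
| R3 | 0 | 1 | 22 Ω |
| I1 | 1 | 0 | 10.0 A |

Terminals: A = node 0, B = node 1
All resistors sit directly between nodes 0 and 1, so they are in parallel and share one voltage V; the full source current 10 A splits among them.
1/R_par = 1/160 + 1/6.2 + 1/22 = 0.213 S  =>  R_par = 4.695 Ω
V = I × R_par = 10 × 4.695 = 46.95 V
I_R2 = V/R2 = 46.95/6.2 = 7.572 A

Final answer: 7.572 A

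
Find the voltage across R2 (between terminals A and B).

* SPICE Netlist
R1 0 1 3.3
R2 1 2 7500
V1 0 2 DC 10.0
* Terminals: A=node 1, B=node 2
R1 and R2 are in series across V1 (node 0 → node 1 → node 2), and the output A–B is taken across R2, so this is a voltage divider.
Series current: I = V1/(R1 + R2) = 10/(3.3 + 7500) = 10/7503 = 0.001333 A
V_R2 = I × R2 = V1 × R2/(R1 + R2) = 10 × 7500/7503 = 9.996 V

Final answer: 9.996 V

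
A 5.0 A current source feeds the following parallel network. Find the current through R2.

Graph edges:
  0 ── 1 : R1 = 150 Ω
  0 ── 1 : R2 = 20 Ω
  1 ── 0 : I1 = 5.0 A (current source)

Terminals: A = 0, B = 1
All resistors sit directly between nodes 0 and 1, so they are in parallel and share one voltage V; the full source current 5 A splits among them.
1/R_par = 1/150 + 1/20 = 0.05667 S  =>  R_par = 17.65 Ω
V = I × R_par = 5 × 17.65 = 88.24 V
I_R2 = V/R2 = 88.24/20 = 4.412 A

Final answer: 4.412 A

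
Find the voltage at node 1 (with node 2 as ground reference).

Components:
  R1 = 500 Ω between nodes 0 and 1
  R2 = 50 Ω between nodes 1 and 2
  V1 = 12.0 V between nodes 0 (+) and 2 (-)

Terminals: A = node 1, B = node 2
Nodal analysis, taking node 2 as the 0 V reference.
Source V1 fixes V_0 = 12 V.
KCL at each unknown node (sum of currents leaving = 0; resistances in Ω):
  Node 1: (V_1 - 12)/500 + (V_1 - 0)/50 = 0
Collecting terms: 0.022 × V_1 = 0.024  =>  V_1 = 1.091 V
The requested potential is V_1 = 1.091 V.

Final answer: V_1 = 1.091 V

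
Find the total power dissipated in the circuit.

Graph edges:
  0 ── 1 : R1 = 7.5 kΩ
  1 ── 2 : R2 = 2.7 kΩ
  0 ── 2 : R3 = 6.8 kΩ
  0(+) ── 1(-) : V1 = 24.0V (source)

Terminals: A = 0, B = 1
Nodal analysis, taking node 1 as the 0 V reference.
Source V1 fixes V_0 = 24 V.
KCL at each unknown node (sum of currents leaving = 0; resistances in Ω):
  Node 2: (V_2 - 0)/2700 + (V_2 - 24)/6800 = 0
Collecting terms: 0.0005174 × V_2 = 0.003529  =>  V_2 = 6.821 V
Power in each resistor, P = (ΔV)²/R:
  P_R1 = (24 - 0)²/7500 = 0.0768 W
  P_R2 = (0 - 6.821)²/2700 = 0.01723 W
  P_R3 = (24 - 6.821)²/6800 = 0.0434 W
P_total = P_R1 + P_R2 + P_R3 = 0.1374 W

Final answer: 0.1374 W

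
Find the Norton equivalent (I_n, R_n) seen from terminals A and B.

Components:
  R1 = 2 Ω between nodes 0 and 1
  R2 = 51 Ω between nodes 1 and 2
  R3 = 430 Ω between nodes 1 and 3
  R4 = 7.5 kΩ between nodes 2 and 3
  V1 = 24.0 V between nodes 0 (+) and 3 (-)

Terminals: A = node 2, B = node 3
Find the Thévenin equivalent first; then I_n = V_th/R_th and R_n = R_th.
Step 1 — V_th is the open-circuit voltage V_A - V_B (nothing connected across the terminals).
Nodal analysis, taking node 3 as the 0 V reference.
Source V1 fixes V_0 = 24 V.
KCL at each unknown node (sum of currents leaving = 0; resistances in Ω):
  Node 1: (V_1 - 24)/2 + (V_1 - V_2)/51 + (V_1 - 0)/430 = 0
  Node 2: (V_2 - V_1)/51 + (V_2 - 0)/7500 = 0
Collecting terms (coefficients in siemens):
  0.5219·V_1 - 0.01961·V_2 = 12
  0.01974·V_2 - 0.01961·V_1 = 0
Determinant D = (0.5219)(0.01974) - (-0.01961)(-0.01961) = 0.009919
V_1 = [(12)(0.01974) - (-0.01961)(0)]/D = 23.88 V
V_2 = [(0.5219)(0) - (12)(-0.01961)]/D = 23.72 V
V_th = V_2 - V_3 = 23.72 - 0 = 23.72 V
Step 2 — R_th: zero the source — replace V1 by a short circuit (node 3 merges into node 0) — and find the resistance seen between A (node 2) and B (node 0).
Reduce the network between node 2 (A) and node 0 (B) by series/parallel combination:
  Rp1 = R1 ‖ R3 (parallel, both between nodes 0 and 1) = 1/(1/2 + 1/430) = 1.991 Ω
  Rs1 = R2 + Rp1 (series, joined only at node 1) = 51 + 1.991 = 52.99 Ω
  Rp2 = R4 ‖ Rs1 (parallel, both between nodes 0 and 2) = 1/(1/7500 + 1/52.99) = 52.62 Ω
R_th = 52.62 Ω
I_n = V_th/R_th = 23.72/52.62 = 0.4508 A, and R_n = R_th = 52.62 Ω

Final answer: I_n = 0.4508 A, R_n = 52.62 Ω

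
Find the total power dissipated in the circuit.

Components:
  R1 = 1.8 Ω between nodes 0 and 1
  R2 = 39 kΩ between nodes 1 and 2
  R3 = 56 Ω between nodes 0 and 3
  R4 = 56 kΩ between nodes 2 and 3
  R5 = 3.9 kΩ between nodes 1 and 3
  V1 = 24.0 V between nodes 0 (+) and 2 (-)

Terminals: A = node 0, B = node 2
Nodal analysis, taking node 2 as the 0 V reference.
Source V1 fixes V_0 = 24 V.
KCL at each unknown node (sum of currents leaving = 0; resistances in Ω):
  Node 1: (V_1 - 24)/1.8 + (V_1 - 0)/39000 + (V_1 - V_3)/3900 = 0
  Node 3: (V_3 - 24)/56 + (V_3 - 0)/56000 + (V_3 - V_1)/3900 = 0
Collecting terms (coefficients in siemens):
  0.5558·V_1 - 0.0002564·V_3 = 13.33
  0.01813·V_3 - 0.0002564·V_1 = 0.4286
Determinant D = (0.5558)(0.01813) - (-0.0002564)(-0.0002564) = 0.01008
V_1 = [(13.33)(0.01813) - (-0.0002564)(0.4286)]/D = 24 V
V_3 = [(0.5558)(0.4286) - (13.33)(-0.0002564)]/D = 23.98 V
Power in each resistor, P = (ΔV)²/R:
  P_R1 = (24 - 24)²/1.8 = 0.0000006945 W
  P_R2 = (24 - 0)²/39000 = 0.01477 W
  P_R3 = (24 - 23.98)²/56 = 0.00000999 W
  P_R4 = (0 - 23.98)²/56000 = 0.01027 W
  P_R5 = (24 - 23.98)²/3900 = 0.0000001302 W
P_total = P_R1 + P_R2 + P_R3 + P_R4 + P_R5 = 0.02504 W

Final answer: 0.02504 W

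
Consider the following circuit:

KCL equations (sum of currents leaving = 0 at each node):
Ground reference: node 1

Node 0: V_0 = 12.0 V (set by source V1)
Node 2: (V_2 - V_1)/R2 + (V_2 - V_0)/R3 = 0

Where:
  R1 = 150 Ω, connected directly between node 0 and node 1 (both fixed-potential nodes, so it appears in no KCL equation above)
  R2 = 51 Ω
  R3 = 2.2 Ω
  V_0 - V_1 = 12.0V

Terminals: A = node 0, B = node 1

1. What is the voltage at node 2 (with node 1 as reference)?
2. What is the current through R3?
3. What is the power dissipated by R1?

Nodal analysis, taking node 1 as the 0 V reference.
Source V1 fixes V_0 = 12 V.
KCL at each unknown node (sum of currents leaving = 0; resistances in Ω):
  Node 2: (V_2 - 0)/51 + (V_2 - 12)/2.2 = 0
Collecting terms: 0.4742 × V_2 = 5.455  =>  V_2 = 11.5 V
Part 1:
  Read off the nodal solution: V_2 = 11.5 V
Part 2:
  I_R3 = (V_0 - V_2)/R3 = (12 - 11.5)/2.2 = 0.2256 A
  Magnitude: I_R3 = 0.2256 A
Part 3:
  I_R1 = (V_0 - V_1)/R1 = (12 - 0)/150 = 0.08 A
  P_R1 = I_R1² × R1 = (0.08)² × 150 = 0.96 W

Final answers:
1. V_2 = 11.5 V
2. I_R3 = 0.2256 A
3. P_R1 = 0.96 W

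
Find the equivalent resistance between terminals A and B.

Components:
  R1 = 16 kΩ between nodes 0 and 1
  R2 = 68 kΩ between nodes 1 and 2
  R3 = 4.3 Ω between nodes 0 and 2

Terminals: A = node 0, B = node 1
Reduce the network between node 0 (A) and node 1 (B) by series/parallel combination:
  Rs1 = R3 + R2 (series, joined only at node 2) = 4.3 + 68000 = 68000 Ω
  Rp1 = R1 ‖ Rs1 (parallel, both between nodes 0 and 1) = 1/(1/16000 + 1/68000) = 12950 Ω
R_eq = 12.95 kΩ

Final answer: 12.95 kΩ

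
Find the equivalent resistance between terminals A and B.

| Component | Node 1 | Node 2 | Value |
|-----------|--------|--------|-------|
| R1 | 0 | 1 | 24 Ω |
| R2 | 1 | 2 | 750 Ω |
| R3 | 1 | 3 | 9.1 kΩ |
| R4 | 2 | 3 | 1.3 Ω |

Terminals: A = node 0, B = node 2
Reduce the network between node 0 (A) and node 2 (B) by series/parallel combination:
  Rs1 = R3 + R4 (series, joined only at node 3) = 9100 + 1.3 = 9101 Ω
  Rp1 = R2 ‖ Rs1 (parallel, both between nodes 1 and 2) = 1/(1/750 + 1/9101) = 692.9 Ω
  Rs2 = R1 + Rp1 (series, joined only at node 1) = 24 + 692.9 = 716.9 Ω
R_eq = 716.9 Ω

Final answer: 716.9 Ω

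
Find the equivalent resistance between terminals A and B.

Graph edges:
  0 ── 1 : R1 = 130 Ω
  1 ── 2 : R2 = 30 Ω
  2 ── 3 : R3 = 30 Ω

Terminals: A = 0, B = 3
Reduce the network between node 0 (A) and node 3 (B) by series/parallel combination:
  Rs1 = R1 + R2 (series, joined only at node 1) = 130 + 30 = 160 Ω
  Rs2 = R3 + Rs1 (series, joined only at node 2) = 30 + 160 = 190 Ω
R_eq = 190 Ω

Final answer: 190 Ω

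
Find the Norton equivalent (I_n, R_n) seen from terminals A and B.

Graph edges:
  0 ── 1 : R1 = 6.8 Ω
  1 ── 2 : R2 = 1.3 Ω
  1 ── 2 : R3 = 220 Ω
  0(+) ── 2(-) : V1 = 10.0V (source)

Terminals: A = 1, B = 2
Find the Thévenin equivalent first; then I_n = V_th/R_th and R_n = R_th.
Step 1 — V_th is the open-circuit voltage V_A - V_B (nothing connected across the terminals).
Nodal analysis, taking node 2 as the 0 V reference.
Source V1 fixes V_0 = 10 V.
KCL at each unknown node (sum of currents leaving = 0; resistances in Ω):
  Node 1: (V_1 - 10)/6.8 + (V_1 - 0)/1.3 + (V_1 - 0)/220 = 0
Collecting terms: 0.9208 × V_1 = 1.471  =>  V_1 = 1.597 V
V_th = V_1 - V_2 = 1.597 - 0 = 1.597 V
Step 2 — R_th: zero the source — replace V1 by a short circuit (node 2 merges into node 0) — and find the resistance seen between A (node 1) and B (node 0).
Reduce the network between node 1 (A) and node 0 (B) by series/parallel combination:
  Rp1 = R1 ‖ R2 ‖ R3 (parallel, all between nodes 0 and 1) = 1/(1/6.8 + 1/1.3 + 1/220) = 1.086 Ω
R_th = 1.086 Ω
I_n = V_th/R_th = 1.597/1.086 = 1.471 A, and R_n = R_th = 1.086 Ω

Final answer: I_n = 1.471 A, R_n = 1.086 Ω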